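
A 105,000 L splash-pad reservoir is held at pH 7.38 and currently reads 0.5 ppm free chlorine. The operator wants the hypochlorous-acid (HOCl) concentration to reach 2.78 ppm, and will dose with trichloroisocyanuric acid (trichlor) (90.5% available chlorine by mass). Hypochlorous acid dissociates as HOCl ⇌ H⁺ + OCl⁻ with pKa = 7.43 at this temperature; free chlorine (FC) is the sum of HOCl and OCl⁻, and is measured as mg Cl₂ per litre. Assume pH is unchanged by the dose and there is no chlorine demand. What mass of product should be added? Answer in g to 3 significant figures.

[OCl⁻]/[HOCl] = 10^(pH − pKa) = 10^(7.38 − 7.43) = 0.8913; fraction as HOCl = 1/(1 + 0.8913) = 0.5288.
Free chlorine required for 2.78 ppm HOCl: 2.78 / 0.5288 = 5.258 ppm.
FC to add: 5.258 − 0.5 = 4.758 mg/L as Cl₂.
Cl₂ equivalent: 4.758 mg/L × 105,000 L = 499.6 g.
Product at 90.5% available Cl: 499.6 / 0.905 = 552 g.

552 g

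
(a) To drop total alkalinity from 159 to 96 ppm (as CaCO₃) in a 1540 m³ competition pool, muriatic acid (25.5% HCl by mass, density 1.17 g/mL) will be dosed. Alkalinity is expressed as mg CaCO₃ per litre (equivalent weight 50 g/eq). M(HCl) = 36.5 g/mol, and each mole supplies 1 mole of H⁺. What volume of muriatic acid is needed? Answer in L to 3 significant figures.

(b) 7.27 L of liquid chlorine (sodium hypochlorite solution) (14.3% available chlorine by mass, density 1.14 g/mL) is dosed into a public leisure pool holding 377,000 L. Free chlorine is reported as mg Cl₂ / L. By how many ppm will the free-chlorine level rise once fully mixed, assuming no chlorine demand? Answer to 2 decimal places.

(a) 237 L; (b) 3.14 ppm

(a) Volume: 1540 m³ = 1,540,000 L.
(a) Alkalinity to neutralize: (159 − 96) = 63 mg/L as CaCO₃ × 1,540,000 L = 97,020 g as CaCO₃.
(a) Equivalents of H⁺ required: 97,020 ÷ 50 g/eq = 1940 eq = 1940 mol HCl.
(a) Mass of HCl: 1940 × 36.5 = 70,820 g.
(a) Mass of 25.5% solution: 70,820 / 0.255 = 277,700 g.
(a) Volume: 277,700 g ÷ 1.17 g/mL = 237,400 mL.

(b) Mass of solution: 7.27 L × 1000 mL/L × 1.14 g/mL = 8288 g.
(b) Available chlorine delivered: 8288 g × 0.143 = 1185 g as Cl₂.
(b) Concentration rise: 1185 g / 377,000 L = 3.144 mg/L = 3.14 ppm.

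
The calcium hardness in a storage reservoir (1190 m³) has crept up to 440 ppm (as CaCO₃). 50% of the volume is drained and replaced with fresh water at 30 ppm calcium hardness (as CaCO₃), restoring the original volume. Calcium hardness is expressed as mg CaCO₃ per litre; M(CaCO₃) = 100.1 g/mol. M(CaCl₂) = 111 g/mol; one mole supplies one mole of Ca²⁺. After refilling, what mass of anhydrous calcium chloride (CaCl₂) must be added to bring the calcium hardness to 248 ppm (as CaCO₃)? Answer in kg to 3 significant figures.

Volume: 1190 m³ = 1,190,000 L.
After draining 50% and refilling: 440 × 0.50 + 30 × 0.50 = 235 ppm.
Deficit to target: 248 − 235 = 13 mg/L.
As CaCO₃: 13 mg/L × 1,190,000 L = 15,470 g; ÷ 100.1 = 154.5 mol Ca²⁺.
Mass: 154.5 × 111 = 17,150 g.

17.2 kg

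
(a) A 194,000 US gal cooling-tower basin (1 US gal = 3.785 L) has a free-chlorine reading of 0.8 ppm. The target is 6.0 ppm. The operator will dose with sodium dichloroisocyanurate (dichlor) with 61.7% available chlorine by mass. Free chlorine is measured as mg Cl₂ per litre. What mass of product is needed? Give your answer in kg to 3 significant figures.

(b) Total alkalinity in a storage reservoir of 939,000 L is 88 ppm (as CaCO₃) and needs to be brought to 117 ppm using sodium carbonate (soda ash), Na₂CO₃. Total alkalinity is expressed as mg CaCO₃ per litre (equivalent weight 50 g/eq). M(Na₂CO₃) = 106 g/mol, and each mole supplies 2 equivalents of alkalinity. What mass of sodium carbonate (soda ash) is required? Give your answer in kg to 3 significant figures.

(a) Volume: 194,000 US gal × 3.785 L/gal = 734,290 L.
(a) Chlorine deficit: 6.0 − 0.8 = 5.2 ppm = 5.2 mg/L as Cl₂.
(a) Cl₂ equivalent needed: 5.2 mg/L × 734,290 L = 3,818,000 mg = 3818 g.
(a) Product at 61.7% available chlorine: 3818 / 0.617 = 6189 g.

(b) Alkalinity to add: (117 − 88) = 29 mg/L as CaCO₃ × 939,000 L = 27,230 g as CaCO₃.
(b) Equivalents: 27,230 g ÷ 50 g/eq = 544.6 eq.
(b) Each mole of Na₂CO₃ supplies 2 eq, so 544.6 / 2 = 272.3 mol.
(b) Mass: 272.3 mol × 106 g/mol = 28,860 g.

(a) 6.19 kg; (b) 28.9 kg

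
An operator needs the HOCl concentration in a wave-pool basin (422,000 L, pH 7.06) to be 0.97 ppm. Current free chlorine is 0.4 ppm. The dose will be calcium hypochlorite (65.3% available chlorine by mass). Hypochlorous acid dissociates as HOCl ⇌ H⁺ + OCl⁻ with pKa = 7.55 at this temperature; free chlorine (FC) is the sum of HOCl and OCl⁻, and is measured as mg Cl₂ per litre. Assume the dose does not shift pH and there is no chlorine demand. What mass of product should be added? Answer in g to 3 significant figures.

571 g

[OCl⁻]/[HOCl] = 10^(pH − pKa) = 10^(7.06 − 7.55) = 0.3236; fraction as HOCl = 1/(1 + 0.3236) = 0.7555.
Free chlorine required for 0.97 ppm HOCl: 0.97 / 0.7555 = 1.284 ppm.
FC to add: 1.284 − 0.4 = 0.8839 mg/L as Cl₂.
Cl₂ equivalent: 0.8839 mg/L × 422,000 L = 373 g.
Product at 65.3% available Cl: 373 / 0.653 = 571.2 g.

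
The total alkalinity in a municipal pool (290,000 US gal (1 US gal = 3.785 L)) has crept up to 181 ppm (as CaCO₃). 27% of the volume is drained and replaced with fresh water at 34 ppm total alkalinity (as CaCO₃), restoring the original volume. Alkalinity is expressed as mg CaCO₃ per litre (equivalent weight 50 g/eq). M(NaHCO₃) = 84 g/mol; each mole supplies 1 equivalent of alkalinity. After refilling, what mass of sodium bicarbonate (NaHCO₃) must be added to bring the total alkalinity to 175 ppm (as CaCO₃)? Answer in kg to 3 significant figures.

62.1 kg

Volume: 290,000 US gal × 3.785 L/gal = 1,097,650 L.
After draining 27% and refilling: 181 × 0.73 + 34 × 0.27 = 141.31 ppm.
Deficit to target: 175 − 141.31 = 33.69 mg/L.
As CaCO₃: 33.69 mg/L × 1,097,650 L = 36,980 g; ÷ 50 g/eq ÷ 1 = 739.6 mol NaHCO₃.
Mass: 739.6 × 84 = 62,130 g.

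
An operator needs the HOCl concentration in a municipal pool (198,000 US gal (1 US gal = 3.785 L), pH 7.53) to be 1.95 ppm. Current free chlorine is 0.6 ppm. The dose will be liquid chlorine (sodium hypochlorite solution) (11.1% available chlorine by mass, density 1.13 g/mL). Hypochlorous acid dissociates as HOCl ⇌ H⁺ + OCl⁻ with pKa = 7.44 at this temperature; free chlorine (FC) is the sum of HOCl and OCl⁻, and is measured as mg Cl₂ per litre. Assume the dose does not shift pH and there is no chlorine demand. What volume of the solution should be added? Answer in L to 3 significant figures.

Volume: 198,000 US gal × 3.785 L/gal = 749,430 L.
[OCl⁻]/[HOCl] = 10^(pH − pKa) = 10^(7.53 − 7.44) = 1.23; fraction as HOCl = 1/(1 + 1.23) = 0.4484.
Free chlorine required for 1.95 ppm HOCl: 1.95 / 0.4484 = 4.349 ppm.
FC to add: 4.349 − 0.6 = 3.749 mg/L as Cl₂.
Cl₂ equivalent: 3.749 mg/L × 749,430 L = 2810 g.
Product at 11.1% available Cl: 2810 / 0.111 = 25,310 g.
Volume: 25,310 g ÷ 1.13 g/mL = 22,400 mL.

22.4 L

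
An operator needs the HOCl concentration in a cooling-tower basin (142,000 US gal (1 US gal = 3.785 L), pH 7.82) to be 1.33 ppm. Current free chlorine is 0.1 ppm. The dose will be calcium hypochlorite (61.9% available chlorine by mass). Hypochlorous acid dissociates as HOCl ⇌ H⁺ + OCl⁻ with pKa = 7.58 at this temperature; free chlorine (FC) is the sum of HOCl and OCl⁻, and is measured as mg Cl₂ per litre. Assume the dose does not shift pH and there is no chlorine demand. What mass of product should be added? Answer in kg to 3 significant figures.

3.07 kg

Volume: 142,000 US gal × 3.785 L/gal = 537,470 L.
[OCl⁻]/[HOCl] = 10^(pH − pKa) = 10^(7.82 − 7.58) = 1.738; fraction as HOCl = 1/(1 + 1.738) = 0.3653.
Free chlorine required for 1.33 ppm HOCl: 1.33 / 0.3653 = 3.641 ppm.
FC to add: 3.641 − 0.1 = 3.541 mg/L as Cl₂.
Cl₂ equivalent: 3.541 mg/L × 537,470 L = 1903 g.
Product at 61.9% available Cl: 1903 / 0.619 = 3075 g.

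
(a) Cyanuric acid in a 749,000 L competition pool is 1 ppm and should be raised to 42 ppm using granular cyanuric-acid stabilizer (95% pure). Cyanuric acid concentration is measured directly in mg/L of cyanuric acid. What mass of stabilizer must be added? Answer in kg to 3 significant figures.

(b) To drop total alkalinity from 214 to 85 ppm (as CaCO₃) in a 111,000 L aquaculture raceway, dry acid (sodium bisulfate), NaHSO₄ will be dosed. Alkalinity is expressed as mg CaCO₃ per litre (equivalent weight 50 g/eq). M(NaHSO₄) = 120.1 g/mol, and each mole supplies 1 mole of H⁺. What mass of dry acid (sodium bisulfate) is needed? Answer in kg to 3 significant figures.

(a) 32.3 kg; (b) 34.4 kg

(a) CYA to add: (42 − 1) = 41 mg/L × 749,000 L = 30,710 g cyanuric acid.
(a) At 95% purity: 30,710 / 0.95 = 32,330 g product.

(b) Alkalinity to neutralize: (214 − 85) = 129 mg/L as CaCO₃ × 111,000 L = 14,320 g as CaCO₃.
(b) Equivalents of H⁺ required: 14,320 ÷ 50 g/eq = 286.4 eq = 286.4 mol NaHSO₄.
(b) Mass of NaHSO₄: 286.4 × 120.1 = 34,390 g.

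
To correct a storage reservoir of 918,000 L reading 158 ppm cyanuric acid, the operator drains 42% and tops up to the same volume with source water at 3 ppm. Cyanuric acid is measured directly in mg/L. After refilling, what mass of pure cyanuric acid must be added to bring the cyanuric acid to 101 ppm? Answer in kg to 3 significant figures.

7.44 kg

After draining 42% and refilling: 158 × 0.58 + 3 × 0.42 = 92.9 ppm.
Deficit to target: 101 − 92.9 = 8.1 mg/L.
Mass: 8.1 mg/L × 918,000 L = 7436 g cyanuric acid.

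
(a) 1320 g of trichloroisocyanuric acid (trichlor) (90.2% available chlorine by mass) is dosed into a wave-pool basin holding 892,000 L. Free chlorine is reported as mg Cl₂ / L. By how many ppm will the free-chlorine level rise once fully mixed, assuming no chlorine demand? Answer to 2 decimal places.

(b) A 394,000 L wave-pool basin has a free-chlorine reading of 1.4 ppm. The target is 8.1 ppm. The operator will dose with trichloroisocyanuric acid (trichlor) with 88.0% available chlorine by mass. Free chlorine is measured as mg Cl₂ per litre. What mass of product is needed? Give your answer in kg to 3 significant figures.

(a) 1.33 ppm; (b) 3.00 kg

(a) Available chlorine delivered: 1320 g × 0.902 = 1191 g as Cl₂.
(a) Concentration rise: 1191 g / 892,000 L = 1.335 mg/L = 1.33 ppm.

(b) Chlorine deficit: 8.1 − 1.4 = 6.7 ppm = 6.7 mg/L as Cl₂.
(b) Cl₂ equivalent needed: 6.7 mg/L × 394,000 L = 2,640,000 mg = 2640 g.
(b) Product at 88.0% available chlorine: 2640 / 0.88 = 3000 g.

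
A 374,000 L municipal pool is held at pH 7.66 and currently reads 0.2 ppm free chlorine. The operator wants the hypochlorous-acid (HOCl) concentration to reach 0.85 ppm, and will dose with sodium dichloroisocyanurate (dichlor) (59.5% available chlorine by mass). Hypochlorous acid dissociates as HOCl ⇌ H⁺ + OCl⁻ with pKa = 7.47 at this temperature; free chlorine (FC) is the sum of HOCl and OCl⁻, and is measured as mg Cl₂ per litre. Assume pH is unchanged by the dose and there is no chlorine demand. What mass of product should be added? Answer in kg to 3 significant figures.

1.24 kg

[OCl⁻]/[HOCl] = 10^(pH − pKa) = 10^(7.66 − 7.47) = 1.549; fraction as HOCl = 1/(1 + 1.549) = 0.3923.
Free chlorine required for 0.85 ppm HOCl: 0.85 / 0.3923 = 2.166 ppm.
FC to add: 2.166 − 0.2 = 1.966 mg/L as Cl₂.
Cl₂ equivalent: 1.966 mg/L × 374,000 L = 735.5 g.
Product at 59.5% available Cl: 735.5 / 0.595 = 1236 g.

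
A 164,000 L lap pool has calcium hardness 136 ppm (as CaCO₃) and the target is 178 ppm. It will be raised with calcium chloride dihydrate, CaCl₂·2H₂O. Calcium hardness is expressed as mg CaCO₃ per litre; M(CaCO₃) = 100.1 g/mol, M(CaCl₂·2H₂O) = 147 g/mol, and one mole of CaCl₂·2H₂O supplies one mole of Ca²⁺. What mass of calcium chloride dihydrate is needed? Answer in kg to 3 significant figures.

10.1 kg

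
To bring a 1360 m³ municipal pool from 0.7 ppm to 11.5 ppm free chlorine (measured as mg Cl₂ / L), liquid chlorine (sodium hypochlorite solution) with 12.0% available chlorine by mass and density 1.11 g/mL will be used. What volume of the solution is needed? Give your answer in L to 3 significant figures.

Volume: 1360 m³ = 1,360,000 L.
Chlorine deficit: 11.5 − 0.7 = 10.8 ppm = 10.8 mg/L as Cl₂.
Cl₂ equivalent needed: 10.8 mg/L × 1,360,000 L = 14,690,000 mg = 14,690 g.
Product at 12.0% available chlorine: 14,690 / 0.12 = 122,400 g.
Volume at density 1.11 g/mL: 122,400 g ÷ 1.11 g/mL = 110,300 mL.

110 L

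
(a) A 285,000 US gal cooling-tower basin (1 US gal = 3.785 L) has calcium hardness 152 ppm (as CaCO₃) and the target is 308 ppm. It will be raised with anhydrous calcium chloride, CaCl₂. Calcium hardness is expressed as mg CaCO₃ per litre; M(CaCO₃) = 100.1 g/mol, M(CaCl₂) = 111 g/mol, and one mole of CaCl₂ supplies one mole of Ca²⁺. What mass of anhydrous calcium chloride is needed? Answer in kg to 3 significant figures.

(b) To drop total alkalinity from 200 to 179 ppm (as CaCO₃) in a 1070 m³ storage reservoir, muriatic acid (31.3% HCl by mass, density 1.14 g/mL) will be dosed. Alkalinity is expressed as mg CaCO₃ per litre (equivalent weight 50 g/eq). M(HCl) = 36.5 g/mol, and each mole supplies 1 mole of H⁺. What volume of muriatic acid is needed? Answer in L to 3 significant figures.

(a) Volume: 285,000 US gal × 3.785 L/gal = 1,078,725 L.
(a) Hardness to add: (308 − 152) = 156 mg/L as CaCO₃ × 1,078,725 L = 168,300 g as CaCO₃.
(a) Moles of Ca²⁺ (1 mol Ca²⁺ ≡ 1 mol CaCO₃): 168,300 / 100.1 g/mol = 1681 mol.
(a) Mass of CaCl₂: 1681 × 111 = 186,600 g.

(b) Volume: 1070 m³ = 1,070,000 L.
(b) Alkalinity to neutralize: (200 − 179) = 21 mg/L as CaCO₃ × 1,070,000 L = 22,470 g as CaCO₃.
(b) Equivalents of H⁺ required: 22,470 ÷ 50 g/eq = 449.4 eq = 449.4 mol HCl.
(b) Mass of HCl: 449.4 × 36.5 = 16,400 g.
(b) Mass of 31.3% solution: 16,400 / 0.313 = 52,410 g.
(b) Volume: 52,410 g ÷ 1.14 g/mL = 45,970 mL.

(a) 187 kg; (b) 46.0 L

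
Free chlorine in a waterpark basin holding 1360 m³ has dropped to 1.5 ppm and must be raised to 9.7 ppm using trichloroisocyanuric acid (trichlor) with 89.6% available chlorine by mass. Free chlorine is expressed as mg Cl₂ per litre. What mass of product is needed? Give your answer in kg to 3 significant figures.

12.4 kg

Volume: 1360 m³ = 1,360,000 L.
Chlorine deficit: 9.7 − 1.5 = 8.2 ppm = 8.2 mg/L as Cl₂.
Cl₂ equivalent needed: 8.2 mg/L × 1,360,000 L = 11,150,000 mg = 11,150 g.
Product at 89.6% available chlorine: 11,150 / 0.896 = 12,450 g.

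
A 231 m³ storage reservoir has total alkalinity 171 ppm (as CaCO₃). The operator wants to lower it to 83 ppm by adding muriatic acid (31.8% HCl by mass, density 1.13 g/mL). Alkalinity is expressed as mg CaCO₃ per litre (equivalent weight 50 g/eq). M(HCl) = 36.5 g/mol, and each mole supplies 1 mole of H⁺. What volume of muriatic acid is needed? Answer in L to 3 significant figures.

41.3 L

Volume: 231 m³ = 231,000 L.
Alkalinity to neutralize: (171 − 83) = 88 mg/L as CaCO₃ × 231,000 L = 20,330 g as CaCO₃.
Equivalents of H⁺ required: 20,330 ÷ 50 g/eq = 406.6 eq = 406.6 mol HCl.
Mass of HCl: 406.6 × 36.5 = 14,840 g.
Mass of 31.8% solution: 14,840 / 0.318 = 46,660 g.
Volume: 46,660 g ÷ 1.13 g/mL = 41,300 mL.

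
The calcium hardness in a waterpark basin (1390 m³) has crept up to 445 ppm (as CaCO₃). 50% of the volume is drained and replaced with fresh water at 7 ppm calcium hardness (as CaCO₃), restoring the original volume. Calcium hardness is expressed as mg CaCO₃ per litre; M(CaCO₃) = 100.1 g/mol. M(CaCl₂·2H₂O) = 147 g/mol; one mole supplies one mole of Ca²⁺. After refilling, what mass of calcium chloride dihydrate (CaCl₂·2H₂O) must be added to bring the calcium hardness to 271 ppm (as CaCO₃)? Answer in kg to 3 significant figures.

91.9 kg

Volume: 1390 m³ = 1,390,000 L.
After draining 50% and refilling: 445 × 0.50 + 7 × 0.50 = 226 ppm.
Deficit to target: 271 − 226 = 45 mg/L.
As CaCO₃: 45 mg/L × 1,390,000 L = 62,550 g; ÷ 100.1 = 624.9 mol Ca²⁺.
Mass: 624.9 × 147 = 91,860 g.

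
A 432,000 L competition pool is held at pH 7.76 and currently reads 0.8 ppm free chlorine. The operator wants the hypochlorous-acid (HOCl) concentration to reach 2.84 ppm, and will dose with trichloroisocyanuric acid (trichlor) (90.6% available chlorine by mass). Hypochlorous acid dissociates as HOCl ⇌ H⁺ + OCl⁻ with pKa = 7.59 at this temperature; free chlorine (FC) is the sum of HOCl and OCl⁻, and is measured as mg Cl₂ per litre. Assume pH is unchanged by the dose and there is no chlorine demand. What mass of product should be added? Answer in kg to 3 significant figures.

2.98 kg

[OCl⁻]/[HOCl] = 10^(pH − pKa) = 10^(7.76 − 7.59) = 1.479; fraction as HOCl = 1/(1 + 1.479) = 0.4034.
Free chlorine required for 2.84 ppm HOCl: 2.84 / 0.4034 = 7.041 ppm.
FC to add: 7.041 − 0.8 = 6.241 mg/L as Cl₂.
Cl₂ equivalent: 6.241 mg/L × 432,000 L = 2696 g.
Product at 90.6% available Cl: 2696 / 0.906 = 2976 g.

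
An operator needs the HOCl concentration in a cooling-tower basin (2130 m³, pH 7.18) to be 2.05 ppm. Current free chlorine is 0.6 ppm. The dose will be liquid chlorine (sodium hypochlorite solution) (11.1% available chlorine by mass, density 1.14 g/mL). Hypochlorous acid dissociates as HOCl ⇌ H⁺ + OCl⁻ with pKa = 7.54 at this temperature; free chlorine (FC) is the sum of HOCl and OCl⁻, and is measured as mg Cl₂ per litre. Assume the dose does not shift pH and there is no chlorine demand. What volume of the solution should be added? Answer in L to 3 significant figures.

39.5 L

Volume: 2130 m³ = 2,130,000 L.
[OCl⁻]/[HOCl] = 10^(pH − pKa) = 10^(7.18 − 7.54) = 0.4365; fraction as HOCl = 1/(1 + 0.4365) = 0.6961.
Free chlorine required for 2.05 ppm HOCl: 2.05 / 0.6961 = 2.945 ppm.
FC to add: 2.945 − 0.6 = 2.345 mg/L as Cl₂.
Cl₂ equivalent: 2.345 mg/L × 2,130,000 L = 4995 g.
Product at 11.1% available Cl: 4995 / 0.111 = 45,000 g.
Volume: 45,000 g ÷ 1.14 g/mL = 39,470 mL.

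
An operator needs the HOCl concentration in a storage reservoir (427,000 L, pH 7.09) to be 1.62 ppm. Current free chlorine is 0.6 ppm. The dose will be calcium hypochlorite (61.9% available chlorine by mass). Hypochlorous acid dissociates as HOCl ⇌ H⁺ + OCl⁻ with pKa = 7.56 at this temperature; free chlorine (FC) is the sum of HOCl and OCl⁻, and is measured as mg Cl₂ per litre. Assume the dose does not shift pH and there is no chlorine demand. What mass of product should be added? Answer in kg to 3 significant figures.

[OCl⁻]/[HOCl] = 10^(pH − pKa) = 10^(7.09 − 7.56) = 0.3388; fraction as HOCl = 1/(1 + 0.3388) = 0.7469.
Free chlorine required for 1.62 ppm HOCl: 1.62 / 0.7469 = 2.169 ppm.
FC to add: 2.169 − 0.6 = 1.569 mg/L as Cl₂.
Cl₂ equivalent: 1.569 mg/L × 427,000 L = 669.9 g.
Product at 61.9% available Cl: 669.9 / 0.619 = 1082 g.

1.08 kg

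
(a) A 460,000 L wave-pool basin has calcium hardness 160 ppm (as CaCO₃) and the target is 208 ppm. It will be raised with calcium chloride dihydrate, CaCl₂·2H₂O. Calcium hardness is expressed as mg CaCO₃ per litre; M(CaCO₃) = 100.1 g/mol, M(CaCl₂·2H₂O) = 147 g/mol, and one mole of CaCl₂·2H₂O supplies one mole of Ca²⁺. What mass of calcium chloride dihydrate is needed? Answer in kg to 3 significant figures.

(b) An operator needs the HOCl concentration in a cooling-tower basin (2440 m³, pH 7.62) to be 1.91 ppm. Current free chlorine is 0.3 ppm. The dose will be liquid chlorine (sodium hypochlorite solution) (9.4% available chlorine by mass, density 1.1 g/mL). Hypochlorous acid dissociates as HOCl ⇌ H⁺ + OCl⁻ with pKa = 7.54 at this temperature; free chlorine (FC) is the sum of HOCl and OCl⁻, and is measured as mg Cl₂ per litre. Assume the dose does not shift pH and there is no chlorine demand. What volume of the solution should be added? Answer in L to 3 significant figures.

(a) Hardness to add: (208 − 160) = 48 mg/L as CaCO₃ × 460,000 L = 22,080 g as CaCO₃.
(a) Moles of Ca²⁺ (1 mol Ca²⁺ ≡ 1 mol CaCO₃): 22,080 / 100.1 g/mol = 220.6 mol.
(a) Mass of CaCl₂·2H₂O: 220.6 × 147 = 32,430 g.

(b) Volume: 2440 m³ = 2,440,000 L.
(b) [OCl⁻]/[HOCl] = 10^(pH − pKa) = 10^(7.62 − 7.54) = 1.202; fraction as HOCl = 1/(1 + 1.202) = 0.4541.
(b) Free chlorine required for 1.91 ppm HOCl: 1.91 / 0.4541 = 4.206 ppm.
(b) FC to add: 4.206 − 0.3 = 3.906 mg/L as Cl₂.
(b) Cl₂ equivalent: 3.906 mg/L × 2,440,000 L = 9531 g.
(b) Product at 9.4% available Cl: 9531 / 0.094 = 101,400 g.
(b) Volume: 101,400 g ÷ 1.1 g/mL = 92,180 mL.

(a) 32.4 kg; (b) 92.2 L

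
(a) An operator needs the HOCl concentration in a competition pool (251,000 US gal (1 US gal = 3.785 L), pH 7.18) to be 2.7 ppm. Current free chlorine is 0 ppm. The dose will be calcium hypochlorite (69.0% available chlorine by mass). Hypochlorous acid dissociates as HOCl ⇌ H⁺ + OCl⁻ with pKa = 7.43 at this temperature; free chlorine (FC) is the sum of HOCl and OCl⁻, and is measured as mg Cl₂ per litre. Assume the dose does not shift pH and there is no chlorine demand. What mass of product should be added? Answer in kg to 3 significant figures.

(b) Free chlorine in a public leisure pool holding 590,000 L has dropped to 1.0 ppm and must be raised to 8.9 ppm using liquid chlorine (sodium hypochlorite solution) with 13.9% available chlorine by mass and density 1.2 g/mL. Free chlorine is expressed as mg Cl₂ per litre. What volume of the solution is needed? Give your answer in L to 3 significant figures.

(a) 5.81 kg; (b) 27.9 L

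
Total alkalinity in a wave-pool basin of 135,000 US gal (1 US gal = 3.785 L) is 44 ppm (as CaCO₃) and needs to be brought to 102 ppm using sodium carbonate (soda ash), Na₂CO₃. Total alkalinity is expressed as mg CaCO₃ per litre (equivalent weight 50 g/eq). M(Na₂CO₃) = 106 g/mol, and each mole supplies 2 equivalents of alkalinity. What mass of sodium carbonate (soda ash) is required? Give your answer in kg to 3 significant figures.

Volume: 135,000 US gal × 3.785 L/gal = 510,975 L.
Alkalinity to add: (102 − 44) = 58 mg/L as CaCO₃ × 510,975 L = 29,640 g as CaCO₃.
Equivalents: 29,640 g ÷ 50 g/eq = 592.7 eq.
Each mole of Na₂CO₃ supplies 2 eq, so 592.7 / 2 = 296.4 mol.
Mass: 296.4 mol × 106 g/mol = 31,410 g.

31.4 kg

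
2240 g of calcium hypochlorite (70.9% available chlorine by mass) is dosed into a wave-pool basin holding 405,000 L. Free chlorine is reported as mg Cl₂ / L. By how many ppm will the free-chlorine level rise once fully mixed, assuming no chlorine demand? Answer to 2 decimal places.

3.92 ppm

Available chlorine delivered: 2240 g × 0.709 = 1588 g as Cl₂.
Concentration rise: 1588 g / 405,000 L = 3.921 mg/L = 3.92 ppm.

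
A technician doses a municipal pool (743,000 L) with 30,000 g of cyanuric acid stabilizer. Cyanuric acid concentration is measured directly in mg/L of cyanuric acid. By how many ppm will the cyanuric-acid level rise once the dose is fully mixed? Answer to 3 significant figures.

Rise: 30,000 g / 743,000 L × 1000 = 40.38 mg/L.

40.4 ppm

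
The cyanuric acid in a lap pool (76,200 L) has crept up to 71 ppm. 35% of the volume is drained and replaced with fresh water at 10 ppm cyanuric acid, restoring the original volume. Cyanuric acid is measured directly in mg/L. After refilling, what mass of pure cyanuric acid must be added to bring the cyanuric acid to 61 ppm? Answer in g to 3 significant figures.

After draining 35% and refilling: 71 × 0.65 + 10 × 0.35 = 49.65 ppm.
Deficit to target: 61 − 49.65 = 11.35 mg/L.
Mass: 11.35 mg/L × 76,200 L = 864.9 g cyanuric acid.

865 g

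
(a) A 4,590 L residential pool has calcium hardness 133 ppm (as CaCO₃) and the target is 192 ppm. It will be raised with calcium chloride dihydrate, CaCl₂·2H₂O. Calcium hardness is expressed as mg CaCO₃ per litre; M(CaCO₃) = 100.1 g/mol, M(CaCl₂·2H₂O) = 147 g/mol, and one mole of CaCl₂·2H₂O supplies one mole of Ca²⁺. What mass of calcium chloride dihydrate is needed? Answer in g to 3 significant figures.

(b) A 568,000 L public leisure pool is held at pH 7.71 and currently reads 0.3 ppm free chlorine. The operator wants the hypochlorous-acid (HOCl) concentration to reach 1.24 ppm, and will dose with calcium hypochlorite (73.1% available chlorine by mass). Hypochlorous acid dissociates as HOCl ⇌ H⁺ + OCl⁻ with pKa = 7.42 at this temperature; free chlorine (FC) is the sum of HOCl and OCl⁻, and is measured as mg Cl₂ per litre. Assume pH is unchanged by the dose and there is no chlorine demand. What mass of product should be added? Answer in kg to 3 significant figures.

(a) 398 g; (b) 2.61 kg

(a) Hardness to add: (192 − 133) = 59 mg/L as CaCO₃ × 4,590 L = 270.8 g as CaCO₃.
(a) Moles of Ca²⁺ (1 mol Ca²⁺ ≡ 1 mol CaCO₃): 270.8 / 100.1 g/mol = 2.705 mol.
(a) Mass of CaCl₂·2H₂O: 2.705 × 147 = 397.7 g.

(b) [OCl⁻]/[HOCl] = 10^(pH − pKa) = 10^(7.71 − 7.42) = 1.95; fraction as HOCl = 1/(1 + 1.95) = 0.339.
(b) Free chlorine required for 1.24 ppm HOCl: 1.24 / 0.339 = 3.658 ppm.
(b) FC to add: 3.658 − 0.3 = 3.358 mg/L as Cl₂.
(b) Cl₂ equivalent: 3.358 mg/L × 568,000 L = 1907 g.
(b) Product at 73.1% available Cl: 1907 / 0.731 = 2609 g.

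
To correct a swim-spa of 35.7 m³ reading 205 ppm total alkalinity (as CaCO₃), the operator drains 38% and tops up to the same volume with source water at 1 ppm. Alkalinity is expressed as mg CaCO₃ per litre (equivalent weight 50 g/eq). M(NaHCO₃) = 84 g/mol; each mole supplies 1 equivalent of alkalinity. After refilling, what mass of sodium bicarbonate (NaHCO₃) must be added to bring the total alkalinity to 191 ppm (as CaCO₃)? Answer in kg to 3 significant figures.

Volume: 35.7 m³ = 35,700 L.
After draining 38% and refilling: 205 × 0.62 + 1 × 0.38 = 127.48 ppm.
Deficit to target: 191 − 127.48 = 63.52 mg/L.
As CaCO₃: 63.52 mg/L × 35,700 L = 2268 g; ÷ 50 g/eq ÷ 1 = 45.35 mol NaHCO₃.
Mass: 45.35 × 84 = 3810 g.

3.81 kg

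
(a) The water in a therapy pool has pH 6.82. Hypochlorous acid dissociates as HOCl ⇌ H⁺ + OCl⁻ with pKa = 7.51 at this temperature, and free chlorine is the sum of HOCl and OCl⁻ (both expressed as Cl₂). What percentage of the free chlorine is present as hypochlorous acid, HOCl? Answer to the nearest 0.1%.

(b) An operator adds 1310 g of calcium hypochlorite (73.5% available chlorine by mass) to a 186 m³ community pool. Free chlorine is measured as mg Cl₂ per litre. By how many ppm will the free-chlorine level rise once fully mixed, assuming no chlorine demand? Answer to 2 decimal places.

(a) [OCl⁻]/[HOCl] = 10^(pH − pKa) = 10^(6.82 − 7.51) = 10^-0.69 = 0.2042.
(a) Fraction as HOCl = 1 / (1 + 0.2042) = 0.8304.

(b) Volume: 186 m³ = 186,000 L.
(b) Available chlorine delivered: 1310 g × 0.735 = 962.9 g as Cl₂.
(b) Concentration rise: 962.9 g / 186,000 L = 5.177 mg/L = 5.18 ppm.

(a) 83.0%; (b) 5.18 ppm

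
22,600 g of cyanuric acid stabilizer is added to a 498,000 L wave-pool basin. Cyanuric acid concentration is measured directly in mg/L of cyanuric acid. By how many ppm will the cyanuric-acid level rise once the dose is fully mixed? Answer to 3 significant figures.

Rise: 22,600 g / 498,000 L × 1000 = 45.38 mg/L.

45.4 ppm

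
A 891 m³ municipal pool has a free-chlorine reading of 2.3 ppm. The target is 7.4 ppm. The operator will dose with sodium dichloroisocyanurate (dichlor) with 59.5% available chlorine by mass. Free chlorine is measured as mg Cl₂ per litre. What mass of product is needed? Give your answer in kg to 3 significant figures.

Volume: 891 m³ = 891,000 L.
Chlorine deficit: 7.4 − 2.3 = 5.1 ppm = 5.1 mg/L as Cl₂.
Cl₂ equivalent needed: 5.1 mg/L × 891,000 L = 4,544,000 mg = 4544 g.
Product at 59.5% available chlorine: 4544 / 0.595 = 7637 g.

7.64 kg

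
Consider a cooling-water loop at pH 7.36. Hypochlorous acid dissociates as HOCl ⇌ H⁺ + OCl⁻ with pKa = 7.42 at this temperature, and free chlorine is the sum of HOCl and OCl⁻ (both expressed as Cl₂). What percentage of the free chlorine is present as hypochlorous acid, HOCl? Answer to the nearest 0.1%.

53.4%

[OCl⁻]/[HOCl] = 10^(pH − pKa) = 10^(7.36 − 7.42) = 10^-0.06 = 0.871.
Fraction as HOCl = 1 / (1 + 0.871) = 0.5345.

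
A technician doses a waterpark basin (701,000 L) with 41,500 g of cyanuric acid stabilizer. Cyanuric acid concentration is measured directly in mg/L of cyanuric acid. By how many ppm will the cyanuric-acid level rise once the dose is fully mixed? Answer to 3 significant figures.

Rise: 41,500 g / 701,000 L × 1000 = 59.2 mg/L.

59.2 ppm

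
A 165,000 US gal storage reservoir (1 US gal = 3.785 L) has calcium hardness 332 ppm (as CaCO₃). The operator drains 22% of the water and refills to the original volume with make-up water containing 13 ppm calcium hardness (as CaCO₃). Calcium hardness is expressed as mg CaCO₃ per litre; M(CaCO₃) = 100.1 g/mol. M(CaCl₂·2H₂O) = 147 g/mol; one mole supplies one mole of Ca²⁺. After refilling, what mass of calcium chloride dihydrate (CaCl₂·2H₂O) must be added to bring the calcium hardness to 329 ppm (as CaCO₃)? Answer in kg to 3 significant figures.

61.6 kg

Volume: 165,000 US gal × 3.785 L/gal = 624,525 L.
After draining 22% and refilling: 332 × 0.78 + 13 × 0.22 = 261.82 ppm.
Deficit to target: 329 − 261.82 = 67.18 mg/L.
As CaCO₃: 67.18 mg/L × 624,525 L = 41,960 g; ÷ 100.1 = 419.1 mol Ca²⁺.
Mass: 419.1 × 147 = 61,610 g.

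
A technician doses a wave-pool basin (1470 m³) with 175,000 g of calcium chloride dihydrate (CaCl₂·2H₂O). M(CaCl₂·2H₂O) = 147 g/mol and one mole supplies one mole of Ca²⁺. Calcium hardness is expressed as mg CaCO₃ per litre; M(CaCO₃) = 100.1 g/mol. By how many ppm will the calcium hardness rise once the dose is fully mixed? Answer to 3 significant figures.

81.1 ppm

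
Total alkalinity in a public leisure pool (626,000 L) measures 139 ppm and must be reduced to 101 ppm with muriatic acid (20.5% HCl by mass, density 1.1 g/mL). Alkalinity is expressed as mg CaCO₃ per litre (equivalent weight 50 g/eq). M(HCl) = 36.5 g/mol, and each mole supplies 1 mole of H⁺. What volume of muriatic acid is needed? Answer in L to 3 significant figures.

77.0 L

Alkalinity to neutralize: (139 − 101) = 38 mg/L as CaCO₃ × 626,000 L = 23,790 g as CaCO₃.
Equivalents of H⁺ required: 23,790 ÷ 50 g/eq = 475.8 eq = 475.8 mol HCl.
Mass of HCl: 475.8 × 36.5 = 17,370 g.
Mass of 20.5% solution: 17,370 / 0.205 = 84,710 g.
Volume: 84,710 g ÷ 1.1 g/mL = 77,010 mL.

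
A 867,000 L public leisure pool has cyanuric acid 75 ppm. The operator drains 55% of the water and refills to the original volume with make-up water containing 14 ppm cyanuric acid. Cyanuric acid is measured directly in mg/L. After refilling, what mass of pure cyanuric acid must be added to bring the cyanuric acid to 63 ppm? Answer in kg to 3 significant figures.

18.7 kg

After draining 55% and refilling: 75 × 0.45 + 14 × 0.55 = 41.45 ppm.
Deficit to target: 63 − 41.45 = 21.55 mg/L.
Mass: 21.55 mg/L × 867,000 L = 18,680 g cyanuric acid.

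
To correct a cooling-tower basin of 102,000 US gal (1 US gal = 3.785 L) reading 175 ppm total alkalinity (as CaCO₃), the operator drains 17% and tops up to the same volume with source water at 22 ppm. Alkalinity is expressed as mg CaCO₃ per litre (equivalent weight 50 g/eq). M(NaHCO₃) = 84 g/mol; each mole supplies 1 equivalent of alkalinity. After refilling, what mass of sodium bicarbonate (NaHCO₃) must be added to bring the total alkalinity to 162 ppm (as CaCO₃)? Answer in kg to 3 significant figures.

8.44 kg

Volume: 102,000 US gal × 3.785 L/gal = 386,070 L.
After draining 17% and refilling: 175 × 0.83 + 22 × 0.17 = 148.99 ppm.
Deficit to target: 162 − 148.99 = 13.01 mg/L.
As CaCO₃: 13.01 mg/L × 386,070 L = 5023 g; ÷ 50 g/eq ÷ 1 = 100.5 mol NaHCO₃.
Mass: 100.5 × 84 = 8438 g.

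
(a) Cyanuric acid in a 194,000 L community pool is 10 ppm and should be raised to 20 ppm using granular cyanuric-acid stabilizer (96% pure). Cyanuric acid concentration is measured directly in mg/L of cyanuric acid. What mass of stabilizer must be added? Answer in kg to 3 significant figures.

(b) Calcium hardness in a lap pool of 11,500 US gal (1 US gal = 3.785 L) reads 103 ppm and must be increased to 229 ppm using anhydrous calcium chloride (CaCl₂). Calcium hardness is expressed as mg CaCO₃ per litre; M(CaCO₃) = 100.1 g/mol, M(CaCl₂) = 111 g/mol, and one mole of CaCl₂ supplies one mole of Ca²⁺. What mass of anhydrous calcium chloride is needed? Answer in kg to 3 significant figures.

(a) CYA to add: (20 − 10) = 10 mg/L × 194,000 L = 1940 g cyanuric acid.
(a) At 96% purity: 1940 / 0.96 = 2021 g product.

(b) Volume: 11,500 US gal × 3.785 L/gal = 43,528 L.
(b) Hardness to add: (229 − 103) = 126 mg/L as CaCO₃ × 43,528 L = 5484 g as CaCO₃.
(b) Moles of Ca²⁺ (1 mol Ca²⁺ ≡ 1 mol CaCO₃): 5484 / 100.1 g/mol = 54.79 mol.
(b) Mass of CaCl₂: 54.79 × 111 = 6082 g.

(a) 2.02 kg; (b) 6.08 kg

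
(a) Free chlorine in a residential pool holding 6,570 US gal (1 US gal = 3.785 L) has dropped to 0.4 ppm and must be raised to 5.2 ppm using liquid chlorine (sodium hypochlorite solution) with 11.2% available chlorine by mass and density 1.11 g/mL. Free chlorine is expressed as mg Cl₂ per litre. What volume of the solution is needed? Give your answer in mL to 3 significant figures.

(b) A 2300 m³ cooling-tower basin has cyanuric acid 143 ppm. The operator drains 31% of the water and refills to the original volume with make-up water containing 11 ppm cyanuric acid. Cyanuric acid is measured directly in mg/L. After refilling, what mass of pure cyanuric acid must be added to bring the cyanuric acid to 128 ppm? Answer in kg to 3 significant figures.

(a) Volume: 6,570 US gal × 3.785 L/gal = 24,867 L.
(a) Chlorine deficit: 5.2 − 0.4 = 4.8 ppm = 4.8 mg/L as Cl₂.
(a) Cl₂ equivalent needed: 4.8 mg/L × 24,867 L = 119,400 mg = 119.4 g.
(a) Product at 11.2% available chlorine: 119.4 / 0.112 = 1066 g.
(a) Volume at density 1.11 g/mL: 1066 g ÷ 1.11 g/mL = 960.1 mL.

(b) Volume: 2300 m³ = 2,300,000 L.
(b) After draining 31% and refilling: 143 × 0.69 + 11 × 0.31 = 102.08 ppm.
(b) Deficit to target: 128 − 102.08 = 25.92 mg/L.
(b) Mass: 25.92 mg/L × 2,300,000 L = 59,620 g cyanuric acid.

(a) 960 mL; (b) 59.6 kg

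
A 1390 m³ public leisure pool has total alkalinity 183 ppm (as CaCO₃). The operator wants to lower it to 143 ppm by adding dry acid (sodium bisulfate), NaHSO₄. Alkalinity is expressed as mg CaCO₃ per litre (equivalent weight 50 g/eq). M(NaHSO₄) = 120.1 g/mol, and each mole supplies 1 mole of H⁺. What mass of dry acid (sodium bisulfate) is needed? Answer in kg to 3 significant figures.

Volume: 1390 m³ = 1,390,000 L.
Alkalinity to neutralize: (183 − 143) = 40 mg/L as CaCO₃ × 1,390,000 L = 55,600 g as CaCO₃.
Equivalents of H⁺ required: 55,600 ÷ 50 g/eq = 1112 eq = 1112 mol NaHSO₄.
Mass of NaHSO₄: 1112 × 120.1 = 133,600 g.

134 kg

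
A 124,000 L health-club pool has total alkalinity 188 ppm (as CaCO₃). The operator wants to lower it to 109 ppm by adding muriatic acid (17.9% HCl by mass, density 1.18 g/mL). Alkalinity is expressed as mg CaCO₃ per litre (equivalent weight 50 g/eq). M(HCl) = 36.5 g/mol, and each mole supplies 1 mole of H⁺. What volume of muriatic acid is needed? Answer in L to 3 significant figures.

33.9 L

Alkalinity to neutralize: (188 − 109) = 79 mg/L as CaCO₃ × 124,000 L = 9796 g as CaCO₃.
Equivalents of H⁺ required: 9796 ÷ 50 g/eq = 195.9 eq = 195.9 mol HCl.
Mass of HCl: 195.9 × 36.5 = 7151 g.
Mass of 17.9% solution: 7151 / 0.179 = 39,950 g.
Volume: 39,950 g ÷ 1.18 g/mL = 33,860 mL.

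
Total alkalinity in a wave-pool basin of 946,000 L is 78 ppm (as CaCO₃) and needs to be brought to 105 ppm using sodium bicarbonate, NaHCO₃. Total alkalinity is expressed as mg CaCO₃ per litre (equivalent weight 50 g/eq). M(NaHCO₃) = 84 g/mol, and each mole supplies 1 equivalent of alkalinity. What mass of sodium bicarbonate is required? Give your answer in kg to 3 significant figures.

Alkalinity to add: (105 − 78) = 27 mg/L as CaCO₃ × 946,000 L = 25,540 g as CaCO₃.
Equivalents: 25,540 g ÷ 50 g/eq = 510.8 eq.
NaHCO₃ supplies 1 eq per mole → 510.8 mol.
Mass: 510.8 mol × 84 g/mol = 42,910 g.

42.9 kg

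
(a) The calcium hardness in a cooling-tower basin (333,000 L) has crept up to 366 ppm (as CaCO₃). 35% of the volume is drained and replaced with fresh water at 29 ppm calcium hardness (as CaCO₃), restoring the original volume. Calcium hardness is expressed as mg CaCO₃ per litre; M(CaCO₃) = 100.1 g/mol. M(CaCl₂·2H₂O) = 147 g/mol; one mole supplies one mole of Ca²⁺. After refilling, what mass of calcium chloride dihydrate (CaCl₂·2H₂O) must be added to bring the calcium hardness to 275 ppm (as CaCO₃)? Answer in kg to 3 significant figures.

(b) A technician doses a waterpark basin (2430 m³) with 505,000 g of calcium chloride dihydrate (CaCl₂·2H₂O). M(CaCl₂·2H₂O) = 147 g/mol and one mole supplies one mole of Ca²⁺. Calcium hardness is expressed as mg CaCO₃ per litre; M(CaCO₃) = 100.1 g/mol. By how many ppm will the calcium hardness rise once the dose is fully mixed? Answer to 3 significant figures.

(a) 13.2 kg; (b) 142 ppm

(a) After draining 35% and refilling: 366 × 0.65 + 29 × 0.35 = 248.05 ppm.
(a) Deficit to target: 275 − 248.05 = 26.95 mg/L.
(a) As CaCO₃: 26.95 mg/L × 333,000 L = 8974 g; ÷ 100.1 = 89.65 mol Ca²⁺.
(a) Mass: 89.65 × 147 = 13,180 g.

(b) Volume: 2430 m³ = 2,430,000 L.
(b) Moles of Ca²⁺: 505,000 g ÷ 147 g/mol = 3435 mol.
(b) As CaCO₃: 3435 mol × 100.1 g/mol = 343,900 g.
(b) Rise: 343,900 g / 2,430,000 L × 1000 = 141.5 mg/L.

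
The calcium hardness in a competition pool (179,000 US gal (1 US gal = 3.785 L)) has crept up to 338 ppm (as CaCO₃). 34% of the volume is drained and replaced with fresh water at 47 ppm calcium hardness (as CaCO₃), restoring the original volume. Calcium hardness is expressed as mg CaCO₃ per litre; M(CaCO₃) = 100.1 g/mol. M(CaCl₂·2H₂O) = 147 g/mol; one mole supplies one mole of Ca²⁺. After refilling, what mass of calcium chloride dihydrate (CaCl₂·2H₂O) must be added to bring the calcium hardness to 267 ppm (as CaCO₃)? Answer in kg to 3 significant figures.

27.8 kg

Volume: 179,000 US gal × 3.785 L/gal = 677,515 L.
After draining 34% and refilling: 338 × 0.66 + 47 × 0.34 = 239.06 ppm.
Deficit to target: 267 − 239.06 = 27.94 mg/L.
As CaCO₃: 27.94 mg/L × 677,515 L = 18,930 g; ÷ 100.1 = 189.1 mol Ca²⁺.
Mass: 189.1 × 147 = 27,800 g.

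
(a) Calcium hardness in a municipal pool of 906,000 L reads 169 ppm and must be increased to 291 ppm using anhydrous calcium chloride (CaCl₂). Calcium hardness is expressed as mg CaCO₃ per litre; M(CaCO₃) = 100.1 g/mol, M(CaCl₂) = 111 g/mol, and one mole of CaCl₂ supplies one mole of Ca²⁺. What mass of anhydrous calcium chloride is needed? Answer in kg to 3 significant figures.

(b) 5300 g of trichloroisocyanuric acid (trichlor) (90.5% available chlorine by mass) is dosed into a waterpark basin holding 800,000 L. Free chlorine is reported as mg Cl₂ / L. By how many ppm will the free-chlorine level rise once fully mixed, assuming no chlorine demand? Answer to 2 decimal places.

(a) Hardness to add: (291 − 169) = 122 mg/L as CaCO₃ × 906,000 L = 110,500 g as CaCO₃.
(a) Moles of Ca²⁺ (1 mol Ca²⁺ ≡ 1 mol CaCO₃): 110,500 / 100.1 g/mol = 1104 mol.
(a) Mass of CaCl₂: 1104 × 111 = 122,600 g.

(b) Available chlorine delivered: 5300 g × 0.905 = 4796 g as Cl₂.
(b) Concentration rise: 4796 g / 800,000 L = 5.996 mg/L = 6.00 ppm.

(a) 123 kg; (b) 6.00 ppm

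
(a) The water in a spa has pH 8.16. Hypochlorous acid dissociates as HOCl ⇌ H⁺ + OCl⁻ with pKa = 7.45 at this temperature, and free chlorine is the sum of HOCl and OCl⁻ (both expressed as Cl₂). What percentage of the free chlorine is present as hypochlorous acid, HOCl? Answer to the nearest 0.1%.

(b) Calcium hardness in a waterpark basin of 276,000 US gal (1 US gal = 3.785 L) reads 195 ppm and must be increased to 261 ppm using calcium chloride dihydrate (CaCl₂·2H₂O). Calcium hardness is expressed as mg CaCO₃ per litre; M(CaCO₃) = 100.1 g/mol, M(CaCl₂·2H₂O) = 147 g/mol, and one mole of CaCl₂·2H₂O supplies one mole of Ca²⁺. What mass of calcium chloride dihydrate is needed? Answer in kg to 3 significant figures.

(a) 16.3%; (b) 101 kg

(a) [OCl⁻]/[HOCl] = 10^(pH − pKa) = 10^(8.16 − 7.45) = 10^0.71 = 5.129.
(a) Fraction as HOCl = 1 / (1 + 5.129) = 0.1632.

(b) Volume: 276,000 US gal × 3.785 L/gal = 1,044,660 L.
(b) Hardness to add: (261 − 195) = 66 mg/L as CaCO₃ × 1,044,660 L = 68,950 g as CaCO₃.
(b) Moles of Ca²⁺ (1 mol Ca²⁺ ≡ 1 mol CaCO₃): 68,950 / 100.1 g/mol = 688.8 mol.
(b) Mass of CaCl₂·2H₂O: 688.8 × 147 = 101,300 g.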